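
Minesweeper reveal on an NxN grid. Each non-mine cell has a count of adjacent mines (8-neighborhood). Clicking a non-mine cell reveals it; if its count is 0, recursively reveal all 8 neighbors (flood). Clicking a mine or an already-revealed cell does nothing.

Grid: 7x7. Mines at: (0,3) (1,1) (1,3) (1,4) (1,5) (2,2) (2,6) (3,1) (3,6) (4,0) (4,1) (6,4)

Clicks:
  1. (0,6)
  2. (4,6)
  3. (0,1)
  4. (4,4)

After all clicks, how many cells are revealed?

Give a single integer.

Click 1 (0,6) count=1: revealed 1 new [(0,6)] -> total=1
Click 2 (4,6) count=1: revealed 1 new [(4,6)] -> total=2
Click 3 (0,1) count=1: revealed 1 new [(0,1)] -> total=3
Click 4 (4,4) count=0: revealed 15 new [(2,3) (2,4) (2,5) (3,2) (3,3) (3,4) (3,5) (4,2) (4,3) (4,4) (4,5) (5,2) (5,3) (5,4) (5,5)] -> total=18

Answer: 18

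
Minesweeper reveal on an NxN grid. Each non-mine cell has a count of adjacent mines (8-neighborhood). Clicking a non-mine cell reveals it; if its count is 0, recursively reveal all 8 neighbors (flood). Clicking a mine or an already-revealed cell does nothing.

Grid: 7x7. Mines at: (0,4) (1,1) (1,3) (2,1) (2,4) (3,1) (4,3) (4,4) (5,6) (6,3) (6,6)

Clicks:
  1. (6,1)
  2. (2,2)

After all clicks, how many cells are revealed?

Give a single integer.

Click 1 (6,1) count=0: revealed 9 new [(4,0) (4,1) (4,2) (5,0) (5,1) (5,2) (6,0) (6,1) (6,2)] -> total=9
Click 2 (2,2) count=4: revealed 1 new [(2,2)] -> total=10

Answer: 10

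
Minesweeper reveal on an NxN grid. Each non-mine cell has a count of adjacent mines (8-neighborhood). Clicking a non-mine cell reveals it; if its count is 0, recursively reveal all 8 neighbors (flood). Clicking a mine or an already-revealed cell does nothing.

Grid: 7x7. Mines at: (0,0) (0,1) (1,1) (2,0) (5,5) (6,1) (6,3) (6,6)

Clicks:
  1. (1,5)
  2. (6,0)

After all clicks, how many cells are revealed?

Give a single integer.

Click 1 (1,5) count=0: revealed 35 new [(0,2) (0,3) (0,4) (0,5) (0,6) (1,2) (1,3) (1,4) (1,5) (1,6) (2,1) (2,2) (2,3) (2,4) (2,5) (2,6) (3,0) (3,1) (3,2) (3,3) (3,4) (3,5) (3,6) (4,0) (4,1) (4,2) (4,3) (4,4) (4,5) (4,6) (5,0) (5,1) (5,2) (5,3) (5,4)] -> total=35
Click 2 (6,0) count=1: revealed 1 new [(6,0)] -> total=36

Answer: 36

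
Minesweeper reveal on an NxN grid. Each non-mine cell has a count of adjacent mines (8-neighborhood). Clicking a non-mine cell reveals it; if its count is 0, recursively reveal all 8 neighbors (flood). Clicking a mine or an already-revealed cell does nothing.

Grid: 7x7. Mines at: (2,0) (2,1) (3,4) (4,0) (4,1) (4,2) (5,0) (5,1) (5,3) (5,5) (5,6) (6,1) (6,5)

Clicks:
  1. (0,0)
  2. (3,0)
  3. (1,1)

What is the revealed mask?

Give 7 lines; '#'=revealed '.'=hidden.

Answer: #######
#######
..#####
#....##
.....##
.......
.......

Derivation:
Click 1 (0,0) count=0: revealed 23 new [(0,0) (0,1) (0,2) (0,3) (0,4) (0,5) (0,6) (1,0) (1,1) (1,2) (1,3) (1,4) (1,5) (1,6) (2,2) (2,3) (2,4) (2,5) (2,6) (3,5) (3,6) (4,5) (4,6)] -> total=23
Click 2 (3,0) count=4: revealed 1 new [(3,0)] -> total=24
Click 3 (1,1) count=2: revealed 0 new [(none)] -> total=24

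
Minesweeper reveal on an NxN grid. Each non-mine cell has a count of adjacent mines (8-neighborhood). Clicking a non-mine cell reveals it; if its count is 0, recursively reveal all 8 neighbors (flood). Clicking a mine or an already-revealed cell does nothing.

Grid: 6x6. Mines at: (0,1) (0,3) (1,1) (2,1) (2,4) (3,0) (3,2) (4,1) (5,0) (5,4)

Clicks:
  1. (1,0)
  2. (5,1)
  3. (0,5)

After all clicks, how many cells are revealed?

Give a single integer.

Answer: 6

Derivation:
Click 1 (1,0) count=3: revealed 1 new [(1,0)] -> total=1
Click 2 (5,1) count=2: revealed 1 new [(5,1)] -> total=2
Click 3 (0,5) count=0: revealed 4 new [(0,4) (0,5) (1,4) (1,5)] -> total=6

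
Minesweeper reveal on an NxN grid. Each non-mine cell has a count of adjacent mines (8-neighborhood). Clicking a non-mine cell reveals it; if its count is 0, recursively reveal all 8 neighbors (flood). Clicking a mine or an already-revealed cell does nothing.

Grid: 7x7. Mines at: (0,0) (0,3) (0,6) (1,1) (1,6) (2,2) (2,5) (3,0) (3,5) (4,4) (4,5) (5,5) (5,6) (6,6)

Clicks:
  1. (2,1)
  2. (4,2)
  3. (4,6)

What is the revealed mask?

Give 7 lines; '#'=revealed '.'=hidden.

Click 1 (2,1) count=3: revealed 1 new [(2,1)] -> total=1
Click 2 (4,2) count=0: revealed 17 new [(3,1) (3,2) (3,3) (4,0) (4,1) (4,2) (4,3) (5,0) (5,1) (5,2) (5,3) (5,4) (6,0) (6,1) (6,2) (6,3) (6,4)] -> total=18
Click 3 (4,6) count=4: revealed 1 new [(4,6)] -> total=19

Answer: .......
.......
.#.....
.###...
####..#
#####..
#####..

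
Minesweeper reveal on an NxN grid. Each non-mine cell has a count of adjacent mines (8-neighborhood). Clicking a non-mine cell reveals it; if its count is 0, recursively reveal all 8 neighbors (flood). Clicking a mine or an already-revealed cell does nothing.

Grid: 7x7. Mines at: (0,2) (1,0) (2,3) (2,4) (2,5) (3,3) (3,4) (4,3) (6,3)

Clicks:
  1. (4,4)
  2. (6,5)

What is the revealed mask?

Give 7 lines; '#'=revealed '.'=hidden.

Click 1 (4,4) count=3: revealed 1 new [(4,4)] -> total=1
Click 2 (6,5) count=0: revealed 10 new [(3,5) (3,6) (4,5) (4,6) (5,4) (5,5) (5,6) (6,4) (6,5) (6,6)] -> total=11

Answer: .......
.......
.......
.....##
....###
....###
....###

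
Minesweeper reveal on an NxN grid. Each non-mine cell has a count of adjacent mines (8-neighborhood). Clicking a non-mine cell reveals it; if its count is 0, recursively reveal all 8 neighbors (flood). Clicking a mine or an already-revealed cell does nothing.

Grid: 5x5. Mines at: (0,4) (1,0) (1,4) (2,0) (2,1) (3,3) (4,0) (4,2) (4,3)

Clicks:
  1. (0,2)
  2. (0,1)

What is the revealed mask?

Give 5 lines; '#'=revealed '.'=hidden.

Answer: .###.
.###.
.....
.....
.....

Derivation:
Click 1 (0,2) count=0: revealed 6 new [(0,1) (0,2) (0,3) (1,1) (1,2) (1,3)] -> total=6
Click 2 (0,1) count=1: revealed 0 new [(none)] -> total=6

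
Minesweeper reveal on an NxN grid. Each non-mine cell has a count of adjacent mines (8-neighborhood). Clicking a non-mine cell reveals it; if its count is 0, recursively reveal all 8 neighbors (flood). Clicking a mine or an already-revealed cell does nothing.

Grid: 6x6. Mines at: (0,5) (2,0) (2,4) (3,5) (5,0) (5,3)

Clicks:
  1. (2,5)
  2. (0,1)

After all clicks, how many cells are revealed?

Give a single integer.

Click 1 (2,5) count=2: revealed 1 new [(2,5)] -> total=1
Click 2 (0,1) count=0: revealed 19 new [(0,0) (0,1) (0,2) (0,3) (0,4) (1,0) (1,1) (1,2) (1,3) (1,4) (2,1) (2,2) (2,3) (3,1) (3,2) (3,3) (4,1) (4,2) (4,3)] -> total=20

Answer: 20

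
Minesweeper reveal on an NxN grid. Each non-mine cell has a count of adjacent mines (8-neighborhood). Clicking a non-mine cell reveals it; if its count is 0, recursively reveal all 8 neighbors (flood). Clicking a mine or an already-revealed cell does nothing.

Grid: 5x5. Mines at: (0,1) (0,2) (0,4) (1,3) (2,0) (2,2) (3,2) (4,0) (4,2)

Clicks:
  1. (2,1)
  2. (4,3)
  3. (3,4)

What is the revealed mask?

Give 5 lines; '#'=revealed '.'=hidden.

Click 1 (2,1) count=3: revealed 1 new [(2,1)] -> total=1
Click 2 (4,3) count=2: revealed 1 new [(4,3)] -> total=2
Click 3 (3,4) count=0: revealed 5 new [(2,3) (2,4) (3,3) (3,4) (4,4)] -> total=7

Answer: .....
.....
.#.##
...##
...##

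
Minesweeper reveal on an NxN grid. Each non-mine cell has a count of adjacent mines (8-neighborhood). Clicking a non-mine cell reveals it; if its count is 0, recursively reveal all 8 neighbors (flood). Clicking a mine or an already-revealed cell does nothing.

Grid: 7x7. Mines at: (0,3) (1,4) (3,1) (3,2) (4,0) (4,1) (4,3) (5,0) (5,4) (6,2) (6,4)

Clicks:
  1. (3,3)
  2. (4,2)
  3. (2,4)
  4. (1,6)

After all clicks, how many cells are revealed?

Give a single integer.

Answer: 19

Derivation:
Click 1 (3,3) count=2: revealed 1 new [(3,3)] -> total=1
Click 2 (4,2) count=4: revealed 1 new [(4,2)] -> total=2
Click 3 (2,4) count=1: revealed 1 new [(2,4)] -> total=3
Click 4 (1,6) count=0: revealed 16 new [(0,5) (0,6) (1,5) (1,6) (2,5) (2,6) (3,4) (3,5) (3,6) (4,4) (4,5) (4,6) (5,5) (5,6) (6,5) (6,6)] -> total=19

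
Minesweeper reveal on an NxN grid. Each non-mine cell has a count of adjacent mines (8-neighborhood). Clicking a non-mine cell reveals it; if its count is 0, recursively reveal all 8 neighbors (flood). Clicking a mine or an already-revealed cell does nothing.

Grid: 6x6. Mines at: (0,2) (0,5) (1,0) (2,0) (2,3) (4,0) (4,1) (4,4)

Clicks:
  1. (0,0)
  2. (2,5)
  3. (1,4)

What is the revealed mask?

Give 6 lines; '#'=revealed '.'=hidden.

Answer: #.....
....##
....##
....##
......
......

Derivation:
Click 1 (0,0) count=1: revealed 1 new [(0,0)] -> total=1
Click 2 (2,5) count=0: revealed 6 new [(1,4) (1,5) (2,4) (2,5) (3,4) (3,5)] -> total=7
Click 3 (1,4) count=2: revealed 0 new [(none)] -> total=7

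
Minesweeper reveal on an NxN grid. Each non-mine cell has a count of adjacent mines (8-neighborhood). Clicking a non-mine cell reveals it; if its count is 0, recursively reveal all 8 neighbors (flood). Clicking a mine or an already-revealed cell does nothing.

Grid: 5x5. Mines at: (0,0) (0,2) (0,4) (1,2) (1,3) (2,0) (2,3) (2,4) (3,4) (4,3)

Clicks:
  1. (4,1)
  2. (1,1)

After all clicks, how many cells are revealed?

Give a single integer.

Click 1 (4,1) count=0: revealed 6 new [(3,0) (3,1) (3,2) (4,0) (4,1) (4,2)] -> total=6
Click 2 (1,1) count=4: revealed 1 new [(1,1)] -> total=7

Answer: 7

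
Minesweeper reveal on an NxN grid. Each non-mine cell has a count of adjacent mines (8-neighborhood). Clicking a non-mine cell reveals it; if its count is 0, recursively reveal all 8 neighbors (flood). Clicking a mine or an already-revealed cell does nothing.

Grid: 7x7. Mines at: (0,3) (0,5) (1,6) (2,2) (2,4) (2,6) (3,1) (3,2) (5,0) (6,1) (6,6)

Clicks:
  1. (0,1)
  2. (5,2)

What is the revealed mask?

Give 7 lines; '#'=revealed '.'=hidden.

Click 1 (0,1) count=0: revealed 8 new [(0,0) (0,1) (0,2) (1,0) (1,1) (1,2) (2,0) (2,1)] -> total=8
Click 2 (5,2) count=1: revealed 1 new [(5,2)] -> total=9

Answer: ###....
###....
##.....
.......
.......
..#....
.......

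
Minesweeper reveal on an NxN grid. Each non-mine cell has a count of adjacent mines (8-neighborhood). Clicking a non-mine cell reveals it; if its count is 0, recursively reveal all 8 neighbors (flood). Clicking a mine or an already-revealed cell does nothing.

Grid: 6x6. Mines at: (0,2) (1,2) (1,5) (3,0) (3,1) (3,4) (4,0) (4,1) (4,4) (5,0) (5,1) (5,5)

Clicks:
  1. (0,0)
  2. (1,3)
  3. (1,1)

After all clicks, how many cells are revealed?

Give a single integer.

Answer: 7

Derivation:
Click 1 (0,0) count=0: revealed 6 new [(0,0) (0,1) (1,0) (1,1) (2,0) (2,1)] -> total=6
Click 2 (1,3) count=2: revealed 1 new [(1,3)] -> total=7
Click 3 (1,1) count=2: revealed 0 new [(none)] -> total=7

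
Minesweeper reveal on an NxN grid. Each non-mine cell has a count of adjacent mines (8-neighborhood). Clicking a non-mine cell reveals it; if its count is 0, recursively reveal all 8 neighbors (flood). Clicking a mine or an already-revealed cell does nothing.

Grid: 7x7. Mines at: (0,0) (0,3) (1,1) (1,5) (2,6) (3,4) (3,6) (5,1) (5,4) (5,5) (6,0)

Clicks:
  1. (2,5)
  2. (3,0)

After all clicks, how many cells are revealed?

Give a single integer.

Click 1 (2,5) count=4: revealed 1 new [(2,5)] -> total=1
Click 2 (3,0) count=0: revealed 12 new [(2,0) (2,1) (2,2) (2,3) (3,0) (3,1) (3,2) (3,3) (4,0) (4,1) (4,2) (4,3)] -> total=13

Answer: 13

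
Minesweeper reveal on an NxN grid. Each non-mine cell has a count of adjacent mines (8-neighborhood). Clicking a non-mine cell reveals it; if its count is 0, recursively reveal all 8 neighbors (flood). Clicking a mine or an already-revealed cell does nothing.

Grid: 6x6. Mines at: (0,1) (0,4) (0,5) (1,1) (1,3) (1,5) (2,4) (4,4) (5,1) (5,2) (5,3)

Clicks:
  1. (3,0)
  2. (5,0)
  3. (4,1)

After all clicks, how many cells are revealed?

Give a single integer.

Answer: 13

Derivation:
Click 1 (3,0) count=0: revealed 12 new [(2,0) (2,1) (2,2) (2,3) (3,0) (3,1) (3,2) (3,3) (4,0) (4,1) (4,2) (4,3)] -> total=12
Click 2 (5,0) count=1: revealed 1 new [(5,0)] -> total=13
Click 3 (4,1) count=2: revealed 0 new [(none)] -> total=13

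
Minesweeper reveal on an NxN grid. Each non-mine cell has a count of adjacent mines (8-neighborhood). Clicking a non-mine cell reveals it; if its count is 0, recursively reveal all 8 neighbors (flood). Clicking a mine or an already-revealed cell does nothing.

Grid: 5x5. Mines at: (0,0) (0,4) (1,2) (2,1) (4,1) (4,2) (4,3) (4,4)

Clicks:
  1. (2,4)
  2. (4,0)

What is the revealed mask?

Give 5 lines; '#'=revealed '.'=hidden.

Answer: .....
...##
...##
...##
#....

Derivation:
Click 1 (2,4) count=0: revealed 6 new [(1,3) (1,4) (2,3) (2,4) (3,3) (3,4)] -> total=6
Click 2 (4,0) count=1: revealed 1 new [(4,0)] -> total=7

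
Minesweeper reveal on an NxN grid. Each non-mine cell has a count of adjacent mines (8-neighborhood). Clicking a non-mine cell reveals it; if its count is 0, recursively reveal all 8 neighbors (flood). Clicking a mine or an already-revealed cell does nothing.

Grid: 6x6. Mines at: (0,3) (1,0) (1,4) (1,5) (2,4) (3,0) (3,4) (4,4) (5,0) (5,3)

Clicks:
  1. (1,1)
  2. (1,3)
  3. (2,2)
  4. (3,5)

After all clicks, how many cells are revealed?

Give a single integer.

Answer: 13

Derivation:
Click 1 (1,1) count=1: revealed 1 new [(1,1)] -> total=1
Click 2 (1,3) count=3: revealed 1 new [(1,3)] -> total=2
Click 3 (2,2) count=0: revealed 10 new [(1,2) (2,1) (2,2) (2,3) (3,1) (3,2) (3,3) (4,1) (4,2) (4,3)] -> total=12
Click 4 (3,5) count=3: revealed 1 new [(3,5)] -> total=13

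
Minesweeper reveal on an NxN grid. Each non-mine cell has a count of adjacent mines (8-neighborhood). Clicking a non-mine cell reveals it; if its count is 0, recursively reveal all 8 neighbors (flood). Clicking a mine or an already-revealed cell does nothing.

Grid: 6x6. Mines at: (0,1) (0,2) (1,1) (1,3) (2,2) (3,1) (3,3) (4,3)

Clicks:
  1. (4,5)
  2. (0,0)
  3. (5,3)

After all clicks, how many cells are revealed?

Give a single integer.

Answer: 14

Derivation:
Click 1 (4,5) count=0: revealed 12 new [(0,4) (0,5) (1,4) (1,5) (2,4) (2,5) (3,4) (3,5) (4,4) (4,5) (5,4) (5,5)] -> total=12
Click 2 (0,0) count=2: revealed 1 new [(0,0)] -> total=13
Click 3 (5,3) count=1: revealed 1 new [(5,3)] -> total=14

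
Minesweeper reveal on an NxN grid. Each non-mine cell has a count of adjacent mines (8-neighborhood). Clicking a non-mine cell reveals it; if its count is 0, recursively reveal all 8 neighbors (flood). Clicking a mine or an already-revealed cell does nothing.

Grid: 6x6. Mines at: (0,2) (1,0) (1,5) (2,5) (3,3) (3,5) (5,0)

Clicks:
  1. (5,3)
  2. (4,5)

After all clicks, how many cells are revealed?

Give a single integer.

Answer: 10

Derivation:
Click 1 (5,3) count=0: revealed 10 new [(4,1) (4,2) (4,3) (4,4) (4,5) (5,1) (5,2) (5,3) (5,4) (5,5)] -> total=10
Click 2 (4,5) count=1: revealed 0 new [(none)] -> total=10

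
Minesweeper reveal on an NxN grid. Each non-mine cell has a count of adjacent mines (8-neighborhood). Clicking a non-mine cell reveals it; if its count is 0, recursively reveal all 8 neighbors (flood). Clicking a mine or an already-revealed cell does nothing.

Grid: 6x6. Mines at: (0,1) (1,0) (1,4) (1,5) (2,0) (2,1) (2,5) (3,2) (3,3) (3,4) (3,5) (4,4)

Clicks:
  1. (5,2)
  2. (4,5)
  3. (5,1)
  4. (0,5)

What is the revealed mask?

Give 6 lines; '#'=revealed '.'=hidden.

Click 1 (5,2) count=0: revealed 10 new [(3,0) (3,1) (4,0) (4,1) (4,2) (4,3) (5,0) (5,1) (5,2) (5,3)] -> total=10
Click 2 (4,5) count=3: revealed 1 new [(4,5)] -> total=11
Click 3 (5,1) count=0: revealed 0 new [(none)] -> total=11
Click 4 (0,5) count=2: revealed 1 new [(0,5)] -> total=12

Answer: .....#
......
......
##....
####.#
####..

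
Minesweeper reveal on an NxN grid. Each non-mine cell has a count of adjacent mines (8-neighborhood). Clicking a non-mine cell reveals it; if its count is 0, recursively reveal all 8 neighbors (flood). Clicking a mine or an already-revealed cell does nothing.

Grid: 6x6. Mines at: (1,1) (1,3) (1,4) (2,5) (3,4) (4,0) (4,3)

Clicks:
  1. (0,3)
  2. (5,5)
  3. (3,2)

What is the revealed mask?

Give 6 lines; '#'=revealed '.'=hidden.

Click 1 (0,3) count=2: revealed 1 new [(0,3)] -> total=1
Click 2 (5,5) count=0: revealed 4 new [(4,4) (4,5) (5,4) (5,5)] -> total=5
Click 3 (3,2) count=1: revealed 1 new [(3,2)] -> total=6

Answer: ...#..
......
......
..#...
....##
....##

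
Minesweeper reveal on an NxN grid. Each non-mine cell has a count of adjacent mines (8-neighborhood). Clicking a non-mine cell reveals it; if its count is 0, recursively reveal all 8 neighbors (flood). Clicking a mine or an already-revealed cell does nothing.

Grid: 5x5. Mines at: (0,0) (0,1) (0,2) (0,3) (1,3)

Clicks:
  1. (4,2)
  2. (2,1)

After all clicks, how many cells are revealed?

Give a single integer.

Click 1 (4,2) count=0: revealed 18 new [(1,0) (1,1) (1,2) (2,0) (2,1) (2,2) (2,3) (2,4) (3,0) (3,1) (3,2) (3,3) (3,4) (4,0) (4,1) (4,2) (4,3) (4,4)] -> total=18
Click 2 (2,1) count=0: revealed 0 new [(none)] -> total=18

Answer: 18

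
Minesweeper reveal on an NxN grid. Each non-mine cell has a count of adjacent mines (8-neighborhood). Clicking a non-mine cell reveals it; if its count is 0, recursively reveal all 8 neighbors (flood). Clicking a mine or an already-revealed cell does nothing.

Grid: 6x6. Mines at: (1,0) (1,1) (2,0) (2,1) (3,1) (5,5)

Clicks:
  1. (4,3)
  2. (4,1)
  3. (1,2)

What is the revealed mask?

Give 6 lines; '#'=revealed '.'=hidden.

Click 1 (4,3) count=0: revealed 27 new [(0,2) (0,3) (0,4) (0,5) (1,2) (1,3) (1,4) (1,5) (2,2) (2,3) (2,4) (2,5) (3,2) (3,3) (3,4) (3,5) (4,0) (4,1) (4,2) (4,3) (4,4) (4,5) (5,0) (5,1) (5,2) (5,3) (5,4)] -> total=27
Click 2 (4,1) count=1: revealed 0 new [(none)] -> total=27
Click 3 (1,2) count=2: revealed 0 new [(none)] -> total=27

Answer: ..####
..####
..####
..####
######
#####.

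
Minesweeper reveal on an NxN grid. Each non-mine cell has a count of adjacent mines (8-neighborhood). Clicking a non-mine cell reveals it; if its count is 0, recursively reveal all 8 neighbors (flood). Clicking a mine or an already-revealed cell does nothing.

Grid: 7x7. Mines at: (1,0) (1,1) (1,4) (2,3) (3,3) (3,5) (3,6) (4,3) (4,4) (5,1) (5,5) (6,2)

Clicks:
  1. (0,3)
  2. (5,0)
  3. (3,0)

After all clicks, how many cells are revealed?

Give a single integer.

Click 1 (0,3) count=1: revealed 1 new [(0,3)] -> total=1
Click 2 (5,0) count=1: revealed 1 new [(5,0)] -> total=2
Click 3 (3,0) count=0: revealed 9 new [(2,0) (2,1) (2,2) (3,0) (3,1) (3,2) (4,0) (4,1) (4,2)] -> total=11

Answer: 11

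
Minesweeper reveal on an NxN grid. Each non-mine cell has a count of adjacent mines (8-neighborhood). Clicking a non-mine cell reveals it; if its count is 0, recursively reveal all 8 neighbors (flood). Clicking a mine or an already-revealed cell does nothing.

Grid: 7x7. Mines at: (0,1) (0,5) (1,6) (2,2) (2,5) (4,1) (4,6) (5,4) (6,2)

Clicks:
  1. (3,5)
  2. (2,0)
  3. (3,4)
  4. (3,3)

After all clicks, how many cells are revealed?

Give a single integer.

Click 1 (3,5) count=2: revealed 1 new [(3,5)] -> total=1
Click 2 (2,0) count=0: revealed 6 new [(1,0) (1,1) (2,0) (2,1) (3,0) (3,1)] -> total=7
Click 3 (3,4) count=1: revealed 1 new [(3,4)] -> total=8
Click 4 (3,3) count=1: revealed 1 new [(3,3)] -> total=9

Answer: 9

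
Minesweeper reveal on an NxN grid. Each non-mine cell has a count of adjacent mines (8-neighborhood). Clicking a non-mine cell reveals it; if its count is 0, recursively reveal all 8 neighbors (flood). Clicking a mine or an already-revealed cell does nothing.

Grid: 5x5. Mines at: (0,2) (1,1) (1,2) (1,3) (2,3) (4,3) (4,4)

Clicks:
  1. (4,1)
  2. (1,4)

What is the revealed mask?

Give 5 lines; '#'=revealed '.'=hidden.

Answer: .....
....#
###..
###..
###..

Derivation:
Click 1 (4,1) count=0: revealed 9 new [(2,0) (2,1) (2,2) (3,0) (3,1) (3,2) (4,0) (4,1) (4,2)] -> total=9
Click 2 (1,4) count=2: revealed 1 new [(1,4)] -> total=10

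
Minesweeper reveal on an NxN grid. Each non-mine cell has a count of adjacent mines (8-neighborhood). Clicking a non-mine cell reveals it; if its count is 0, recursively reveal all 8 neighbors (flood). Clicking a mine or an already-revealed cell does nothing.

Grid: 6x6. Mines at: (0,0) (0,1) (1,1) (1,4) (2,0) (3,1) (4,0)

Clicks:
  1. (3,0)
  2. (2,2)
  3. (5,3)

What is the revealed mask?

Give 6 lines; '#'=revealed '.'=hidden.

Answer: ......
......
..####
#.####
.#####
.#####

Derivation:
Click 1 (3,0) count=3: revealed 1 new [(3,0)] -> total=1
Click 2 (2,2) count=2: revealed 1 new [(2,2)] -> total=2
Click 3 (5,3) count=0: revealed 17 new [(2,3) (2,4) (2,5) (3,2) (3,3) (3,4) (3,5) (4,1) (4,2) (4,3) (4,4) (4,5) (5,1) (5,2) (5,3) (5,4) (5,5)] -> total=19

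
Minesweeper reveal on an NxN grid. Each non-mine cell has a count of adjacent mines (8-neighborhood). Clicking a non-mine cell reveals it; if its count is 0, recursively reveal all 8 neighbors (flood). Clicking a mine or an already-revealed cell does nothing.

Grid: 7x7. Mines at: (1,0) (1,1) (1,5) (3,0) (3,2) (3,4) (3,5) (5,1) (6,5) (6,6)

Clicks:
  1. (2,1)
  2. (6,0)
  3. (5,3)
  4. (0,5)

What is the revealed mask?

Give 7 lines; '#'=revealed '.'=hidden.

Answer: .....#.
.......
.#.....
.......
..###..
..###..
#.###..

Derivation:
Click 1 (2,1) count=4: revealed 1 new [(2,1)] -> total=1
Click 2 (6,0) count=1: revealed 1 new [(6,0)] -> total=2
Click 3 (5,3) count=0: revealed 9 new [(4,2) (4,3) (4,4) (5,2) (5,3) (5,4) (6,2) (6,3) (6,4)] -> total=11
Click 4 (0,5) count=1: revealed 1 new [(0,5)] -> total=12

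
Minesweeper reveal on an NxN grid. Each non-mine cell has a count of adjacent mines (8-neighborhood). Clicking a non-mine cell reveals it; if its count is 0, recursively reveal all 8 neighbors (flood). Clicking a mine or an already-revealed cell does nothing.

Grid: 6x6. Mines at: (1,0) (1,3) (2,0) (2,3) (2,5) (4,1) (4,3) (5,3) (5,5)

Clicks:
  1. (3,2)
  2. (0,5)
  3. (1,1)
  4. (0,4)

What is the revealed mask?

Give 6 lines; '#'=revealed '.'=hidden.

Answer: ....##
.#..##
......
..#...
......
......

Derivation:
Click 1 (3,2) count=3: revealed 1 new [(3,2)] -> total=1
Click 2 (0,5) count=0: revealed 4 new [(0,4) (0,5) (1,4) (1,5)] -> total=5
Click 3 (1,1) count=2: revealed 1 new [(1,1)] -> total=6
Click 4 (0,4) count=1: revealed 0 new [(none)] -> total=6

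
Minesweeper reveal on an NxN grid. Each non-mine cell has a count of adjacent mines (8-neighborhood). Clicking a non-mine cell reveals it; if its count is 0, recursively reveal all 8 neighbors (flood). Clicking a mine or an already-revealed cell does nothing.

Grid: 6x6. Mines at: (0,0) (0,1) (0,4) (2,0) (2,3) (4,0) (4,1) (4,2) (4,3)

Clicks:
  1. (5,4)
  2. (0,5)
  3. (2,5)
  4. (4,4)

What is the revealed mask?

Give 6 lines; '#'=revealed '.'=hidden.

Click 1 (5,4) count=1: revealed 1 new [(5,4)] -> total=1
Click 2 (0,5) count=1: revealed 1 new [(0,5)] -> total=2
Click 3 (2,5) count=0: revealed 9 new [(1,4) (1,5) (2,4) (2,5) (3,4) (3,5) (4,4) (4,5) (5,5)] -> total=11
Click 4 (4,4) count=1: revealed 0 new [(none)] -> total=11

Answer: .....#
....##
....##
....##
....##
....##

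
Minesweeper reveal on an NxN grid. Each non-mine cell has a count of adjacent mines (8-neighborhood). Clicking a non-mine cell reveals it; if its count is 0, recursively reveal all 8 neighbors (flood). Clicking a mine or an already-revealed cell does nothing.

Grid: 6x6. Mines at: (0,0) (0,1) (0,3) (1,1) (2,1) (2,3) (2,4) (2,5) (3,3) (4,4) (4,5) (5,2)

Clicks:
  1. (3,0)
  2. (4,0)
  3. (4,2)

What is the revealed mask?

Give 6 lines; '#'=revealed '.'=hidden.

Answer: ......
......
......
##....
###...
##....

Derivation:
Click 1 (3,0) count=1: revealed 1 new [(3,0)] -> total=1
Click 2 (4,0) count=0: revealed 5 new [(3,1) (4,0) (4,1) (5,0) (5,1)] -> total=6
Click 3 (4,2) count=2: revealed 1 new [(4,2)] -> total=7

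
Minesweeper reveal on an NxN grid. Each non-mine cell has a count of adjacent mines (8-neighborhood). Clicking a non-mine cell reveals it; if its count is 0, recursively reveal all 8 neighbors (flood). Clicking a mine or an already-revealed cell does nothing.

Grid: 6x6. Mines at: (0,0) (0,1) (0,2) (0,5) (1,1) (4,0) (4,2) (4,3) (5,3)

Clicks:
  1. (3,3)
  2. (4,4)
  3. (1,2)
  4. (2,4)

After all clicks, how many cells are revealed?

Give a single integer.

Answer: 16

Derivation:
Click 1 (3,3) count=2: revealed 1 new [(3,3)] -> total=1
Click 2 (4,4) count=2: revealed 1 new [(4,4)] -> total=2
Click 3 (1,2) count=3: revealed 1 new [(1,2)] -> total=3
Click 4 (2,4) count=0: revealed 13 new [(1,3) (1,4) (1,5) (2,2) (2,3) (2,4) (2,5) (3,2) (3,4) (3,5) (4,5) (5,4) (5,5)] -> total=16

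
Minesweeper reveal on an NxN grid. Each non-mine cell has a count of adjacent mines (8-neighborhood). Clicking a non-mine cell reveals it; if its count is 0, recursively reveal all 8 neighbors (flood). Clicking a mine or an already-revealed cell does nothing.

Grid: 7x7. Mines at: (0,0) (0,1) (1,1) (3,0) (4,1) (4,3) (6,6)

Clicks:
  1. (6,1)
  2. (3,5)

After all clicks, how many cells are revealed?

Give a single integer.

Answer: 36

Derivation:
Click 1 (6,1) count=0: revealed 12 new [(5,0) (5,1) (5,2) (5,3) (5,4) (5,5) (6,0) (6,1) (6,2) (6,3) (6,4) (6,5)] -> total=12
Click 2 (3,5) count=0: revealed 24 new [(0,2) (0,3) (0,4) (0,5) (0,6) (1,2) (1,3) (1,4) (1,5) (1,6) (2,2) (2,3) (2,4) (2,5) (2,6) (3,2) (3,3) (3,4) (3,5) (3,6) (4,4) (4,5) (4,6) (5,6)] -> total=36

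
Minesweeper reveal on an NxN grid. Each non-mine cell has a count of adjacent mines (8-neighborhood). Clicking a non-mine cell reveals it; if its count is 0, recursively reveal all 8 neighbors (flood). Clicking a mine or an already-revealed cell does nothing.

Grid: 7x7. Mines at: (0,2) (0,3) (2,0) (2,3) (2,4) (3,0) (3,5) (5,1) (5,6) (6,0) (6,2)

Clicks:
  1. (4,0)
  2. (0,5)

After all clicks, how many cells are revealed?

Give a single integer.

Answer: 9

Derivation:
Click 1 (4,0) count=2: revealed 1 new [(4,0)] -> total=1
Click 2 (0,5) count=0: revealed 8 new [(0,4) (0,5) (0,6) (1,4) (1,5) (1,6) (2,5) (2,6)] -> total=9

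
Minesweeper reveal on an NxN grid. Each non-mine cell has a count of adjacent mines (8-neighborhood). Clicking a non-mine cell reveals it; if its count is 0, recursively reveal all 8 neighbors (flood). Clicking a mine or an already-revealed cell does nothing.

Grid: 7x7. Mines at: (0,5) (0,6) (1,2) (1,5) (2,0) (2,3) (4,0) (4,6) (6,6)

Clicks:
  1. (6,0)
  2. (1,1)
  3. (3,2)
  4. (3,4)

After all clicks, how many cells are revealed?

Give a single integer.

Answer: 23

Derivation:
Click 1 (6,0) count=0: revealed 22 new [(3,1) (3,2) (3,3) (3,4) (3,5) (4,1) (4,2) (4,3) (4,4) (4,5) (5,0) (5,1) (5,2) (5,3) (5,4) (5,5) (6,0) (6,1) (6,2) (6,3) (6,4) (6,5)] -> total=22
Click 2 (1,1) count=2: revealed 1 new [(1,1)] -> total=23
Click 3 (3,2) count=1: revealed 0 new [(none)] -> total=23
Click 4 (3,4) count=1: revealed 0 new [(none)] -> total=23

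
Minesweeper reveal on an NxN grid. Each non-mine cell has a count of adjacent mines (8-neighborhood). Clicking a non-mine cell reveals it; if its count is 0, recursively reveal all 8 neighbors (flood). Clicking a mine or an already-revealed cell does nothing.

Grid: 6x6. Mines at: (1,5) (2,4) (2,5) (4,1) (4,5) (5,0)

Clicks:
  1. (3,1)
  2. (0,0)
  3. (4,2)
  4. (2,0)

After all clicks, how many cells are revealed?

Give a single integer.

Answer: 19

Derivation:
Click 1 (3,1) count=1: revealed 1 new [(3,1)] -> total=1
Click 2 (0,0) count=0: revealed 17 new [(0,0) (0,1) (0,2) (0,3) (0,4) (1,0) (1,1) (1,2) (1,3) (1,4) (2,0) (2,1) (2,2) (2,3) (3,0) (3,2) (3,3)] -> total=18
Click 3 (4,2) count=1: revealed 1 new [(4,2)] -> total=19
Click 4 (2,0) count=0: revealed 0 new [(none)] -> total=19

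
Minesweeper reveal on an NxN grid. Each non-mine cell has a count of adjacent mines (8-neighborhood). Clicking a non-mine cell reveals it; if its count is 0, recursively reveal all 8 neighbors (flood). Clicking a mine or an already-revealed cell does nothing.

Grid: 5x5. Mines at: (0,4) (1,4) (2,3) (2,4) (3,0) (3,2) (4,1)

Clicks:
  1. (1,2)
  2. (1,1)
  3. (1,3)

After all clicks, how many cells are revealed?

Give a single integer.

Answer: 11

Derivation:
Click 1 (1,2) count=1: revealed 1 new [(1,2)] -> total=1
Click 2 (1,1) count=0: revealed 10 new [(0,0) (0,1) (0,2) (0,3) (1,0) (1,1) (1,3) (2,0) (2,1) (2,2)] -> total=11
Click 3 (1,3) count=4: revealed 0 new [(none)] -> total=11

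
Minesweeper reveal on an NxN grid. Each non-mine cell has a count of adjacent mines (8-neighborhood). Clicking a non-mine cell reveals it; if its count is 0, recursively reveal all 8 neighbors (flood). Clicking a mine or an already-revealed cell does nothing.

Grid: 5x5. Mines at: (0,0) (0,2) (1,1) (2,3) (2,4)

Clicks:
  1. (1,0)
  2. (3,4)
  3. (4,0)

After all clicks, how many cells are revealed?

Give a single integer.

Click 1 (1,0) count=2: revealed 1 new [(1,0)] -> total=1
Click 2 (3,4) count=2: revealed 1 new [(3,4)] -> total=2
Click 3 (4,0) count=0: revealed 12 new [(2,0) (2,1) (2,2) (3,0) (3,1) (3,2) (3,3) (4,0) (4,1) (4,2) (4,3) (4,4)] -> total=14

Answer: 14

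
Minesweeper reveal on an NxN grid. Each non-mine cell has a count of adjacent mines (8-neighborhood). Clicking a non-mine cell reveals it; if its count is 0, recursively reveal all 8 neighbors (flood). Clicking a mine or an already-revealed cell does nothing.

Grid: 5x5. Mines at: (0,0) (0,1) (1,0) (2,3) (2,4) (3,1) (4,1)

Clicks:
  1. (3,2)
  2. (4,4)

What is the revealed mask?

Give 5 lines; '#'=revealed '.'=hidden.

Answer: .....
.....
.....
..###
..###

Derivation:
Click 1 (3,2) count=3: revealed 1 new [(3,2)] -> total=1
Click 2 (4,4) count=0: revealed 5 new [(3,3) (3,4) (4,2) (4,3) (4,4)] -> total=6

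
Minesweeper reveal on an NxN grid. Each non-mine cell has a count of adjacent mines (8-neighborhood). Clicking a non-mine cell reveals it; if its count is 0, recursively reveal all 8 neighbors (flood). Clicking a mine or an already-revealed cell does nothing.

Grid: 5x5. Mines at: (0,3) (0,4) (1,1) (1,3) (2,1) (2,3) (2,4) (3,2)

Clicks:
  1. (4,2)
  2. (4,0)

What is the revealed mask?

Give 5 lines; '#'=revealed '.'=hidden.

Click 1 (4,2) count=1: revealed 1 new [(4,2)] -> total=1
Click 2 (4,0) count=0: revealed 4 new [(3,0) (3,1) (4,0) (4,1)] -> total=5

Answer: .....
.....
.....
##...
###..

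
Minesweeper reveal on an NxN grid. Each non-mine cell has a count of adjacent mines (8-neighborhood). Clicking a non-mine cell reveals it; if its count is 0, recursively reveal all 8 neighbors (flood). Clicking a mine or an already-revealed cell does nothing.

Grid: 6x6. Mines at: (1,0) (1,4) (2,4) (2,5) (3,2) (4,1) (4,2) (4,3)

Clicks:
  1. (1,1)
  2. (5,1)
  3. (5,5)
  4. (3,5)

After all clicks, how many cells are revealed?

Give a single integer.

Answer: 8

Derivation:
Click 1 (1,1) count=1: revealed 1 new [(1,1)] -> total=1
Click 2 (5,1) count=2: revealed 1 new [(5,1)] -> total=2
Click 3 (5,5) count=0: revealed 6 new [(3,4) (3,5) (4,4) (4,5) (5,4) (5,5)] -> total=8
Click 4 (3,5) count=2: revealed 0 new [(none)] -> total=8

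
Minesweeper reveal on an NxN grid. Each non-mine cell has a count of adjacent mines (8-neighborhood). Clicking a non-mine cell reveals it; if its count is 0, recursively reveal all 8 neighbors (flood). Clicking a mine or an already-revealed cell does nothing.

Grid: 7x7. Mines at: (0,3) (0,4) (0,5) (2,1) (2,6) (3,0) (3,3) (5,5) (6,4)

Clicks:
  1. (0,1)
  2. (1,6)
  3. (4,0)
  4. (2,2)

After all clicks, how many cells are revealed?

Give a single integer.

Click 1 (0,1) count=0: revealed 6 new [(0,0) (0,1) (0,2) (1,0) (1,1) (1,2)] -> total=6
Click 2 (1,6) count=2: revealed 1 new [(1,6)] -> total=7
Click 3 (4,0) count=1: revealed 1 new [(4,0)] -> total=8
Click 4 (2,2) count=2: revealed 1 new [(2,2)] -> total=9

Answer: 9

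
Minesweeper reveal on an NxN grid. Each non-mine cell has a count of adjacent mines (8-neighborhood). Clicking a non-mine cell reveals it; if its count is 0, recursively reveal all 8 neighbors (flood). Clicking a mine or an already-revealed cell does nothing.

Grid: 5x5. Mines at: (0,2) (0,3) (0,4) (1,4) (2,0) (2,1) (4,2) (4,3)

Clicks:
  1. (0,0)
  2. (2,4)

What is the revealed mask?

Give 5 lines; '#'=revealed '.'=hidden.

Click 1 (0,0) count=0: revealed 4 new [(0,0) (0,1) (1,0) (1,1)] -> total=4
Click 2 (2,4) count=1: revealed 1 new [(2,4)] -> total=5

Answer: ##...
##...
....#
.....
.....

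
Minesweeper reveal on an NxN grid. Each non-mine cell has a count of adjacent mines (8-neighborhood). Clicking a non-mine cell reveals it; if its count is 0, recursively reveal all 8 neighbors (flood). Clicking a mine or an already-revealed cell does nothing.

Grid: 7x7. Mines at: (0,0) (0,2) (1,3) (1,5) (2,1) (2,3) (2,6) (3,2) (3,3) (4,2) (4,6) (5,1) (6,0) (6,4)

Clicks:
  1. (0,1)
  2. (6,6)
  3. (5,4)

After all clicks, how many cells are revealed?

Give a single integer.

Answer: 6

Derivation:
Click 1 (0,1) count=2: revealed 1 new [(0,1)] -> total=1
Click 2 (6,6) count=0: revealed 4 new [(5,5) (5,6) (6,5) (6,6)] -> total=5
Click 3 (5,4) count=1: revealed 1 new [(5,4)] -> total=6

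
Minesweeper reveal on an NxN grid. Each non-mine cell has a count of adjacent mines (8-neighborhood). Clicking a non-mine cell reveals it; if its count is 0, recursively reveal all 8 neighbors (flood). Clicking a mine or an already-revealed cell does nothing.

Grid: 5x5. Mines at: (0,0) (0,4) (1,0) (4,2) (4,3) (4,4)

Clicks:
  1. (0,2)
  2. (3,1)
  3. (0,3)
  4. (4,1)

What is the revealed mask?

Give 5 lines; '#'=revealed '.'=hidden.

Answer: .###.
.####
.####
.####
.#...

Derivation:
Click 1 (0,2) count=0: revealed 15 new [(0,1) (0,2) (0,3) (1,1) (1,2) (1,3) (1,4) (2,1) (2,2) (2,3) (2,4) (3,1) (3,2) (3,3) (3,4)] -> total=15
Click 2 (3,1) count=1: revealed 0 new [(none)] -> total=15
Click 3 (0,3) count=1: revealed 0 new [(none)] -> total=15
Click 4 (4,1) count=1: revealed 1 new [(4,1)] -> total=16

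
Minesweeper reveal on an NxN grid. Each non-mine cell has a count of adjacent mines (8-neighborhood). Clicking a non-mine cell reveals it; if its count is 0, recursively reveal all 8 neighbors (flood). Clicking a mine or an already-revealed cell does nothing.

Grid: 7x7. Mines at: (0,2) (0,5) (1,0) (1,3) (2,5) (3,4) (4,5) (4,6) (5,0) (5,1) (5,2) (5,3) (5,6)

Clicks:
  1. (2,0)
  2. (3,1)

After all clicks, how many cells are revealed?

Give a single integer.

Click 1 (2,0) count=1: revealed 1 new [(2,0)] -> total=1
Click 2 (3,1) count=0: revealed 11 new [(2,1) (2,2) (2,3) (3,0) (3,1) (3,2) (3,3) (4,0) (4,1) (4,2) (4,3)] -> total=12

Answer: 12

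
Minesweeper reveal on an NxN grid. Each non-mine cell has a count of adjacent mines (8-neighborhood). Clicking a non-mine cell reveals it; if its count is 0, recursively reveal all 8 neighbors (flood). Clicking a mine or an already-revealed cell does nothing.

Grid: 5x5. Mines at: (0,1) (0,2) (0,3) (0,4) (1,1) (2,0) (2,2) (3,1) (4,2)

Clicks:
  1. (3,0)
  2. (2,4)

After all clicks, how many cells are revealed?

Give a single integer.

Click 1 (3,0) count=2: revealed 1 new [(3,0)] -> total=1
Click 2 (2,4) count=0: revealed 8 new [(1,3) (1,4) (2,3) (2,4) (3,3) (3,4) (4,3) (4,4)] -> total=9

Answer: 9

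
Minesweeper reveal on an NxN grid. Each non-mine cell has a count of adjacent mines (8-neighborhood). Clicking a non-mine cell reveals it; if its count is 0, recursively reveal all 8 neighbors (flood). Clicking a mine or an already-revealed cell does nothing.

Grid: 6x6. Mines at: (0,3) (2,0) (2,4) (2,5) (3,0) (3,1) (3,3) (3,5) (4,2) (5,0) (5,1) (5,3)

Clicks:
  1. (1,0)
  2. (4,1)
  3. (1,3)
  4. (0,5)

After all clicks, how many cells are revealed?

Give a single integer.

Answer: 7

Derivation:
Click 1 (1,0) count=1: revealed 1 new [(1,0)] -> total=1
Click 2 (4,1) count=5: revealed 1 new [(4,1)] -> total=2
Click 3 (1,3) count=2: revealed 1 new [(1,3)] -> total=3
Click 4 (0,5) count=0: revealed 4 new [(0,4) (0,5) (1,4) (1,5)] -> total=7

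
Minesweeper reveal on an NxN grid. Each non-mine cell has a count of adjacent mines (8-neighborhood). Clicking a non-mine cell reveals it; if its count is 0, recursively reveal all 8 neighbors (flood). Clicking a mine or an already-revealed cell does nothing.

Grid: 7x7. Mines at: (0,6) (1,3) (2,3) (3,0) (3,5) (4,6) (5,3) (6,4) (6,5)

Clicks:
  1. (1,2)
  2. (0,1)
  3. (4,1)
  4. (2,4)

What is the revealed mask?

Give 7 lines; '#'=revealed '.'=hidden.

Answer: ###....
###....
###.#..
.......
.#.....
.......
.......

Derivation:
Click 1 (1,2) count=2: revealed 1 new [(1,2)] -> total=1
Click 2 (0,1) count=0: revealed 8 new [(0,0) (0,1) (0,2) (1,0) (1,1) (2,0) (2,1) (2,2)] -> total=9
Click 3 (4,1) count=1: revealed 1 new [(4,1)] -> total=10
Click 4 (2,4) count=3: revealed 1 new [(2,4)] -> total=11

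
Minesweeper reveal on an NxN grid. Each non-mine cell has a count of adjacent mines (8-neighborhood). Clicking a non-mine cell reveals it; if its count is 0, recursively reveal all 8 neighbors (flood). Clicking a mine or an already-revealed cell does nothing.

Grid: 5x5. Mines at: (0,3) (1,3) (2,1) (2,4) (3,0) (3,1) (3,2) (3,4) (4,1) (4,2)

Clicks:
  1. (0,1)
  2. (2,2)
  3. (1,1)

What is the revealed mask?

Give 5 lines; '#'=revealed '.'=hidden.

Answer: ###..
###..
..#..
.....
.....

Derivation:
Click 1 (0,1) count=0: revealed 6 new [(0,0) (0,1) (0,2) (1,0) (1,1) (1,2)] -> total=6
Click 2 (2,2) count=4: revealed 1 new [(2,2)] -> total=7
Click 3 (1,1) count=1: revealed 0 new [(none)] -> total=7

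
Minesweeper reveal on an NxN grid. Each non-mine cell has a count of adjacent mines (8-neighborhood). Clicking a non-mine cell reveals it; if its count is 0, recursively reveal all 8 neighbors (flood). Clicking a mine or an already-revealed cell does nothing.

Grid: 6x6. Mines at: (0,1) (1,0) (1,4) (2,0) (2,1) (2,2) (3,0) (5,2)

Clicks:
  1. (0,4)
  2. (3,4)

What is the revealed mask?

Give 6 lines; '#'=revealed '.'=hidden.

Answer: ....#.
......
...###
...###
...###
...###

Derivation:
Click 1 (0,4) count=1: revealed 1 new [(0,4)] -> total=1
Click 2 (3,4) count=0: revealed 12 new [(2,3) (2,4) (2,5) (3,3) (3,4) (3,5) (4,3) (4,4) (4,5) (5,3) (5,4) (5,5)] -> total=13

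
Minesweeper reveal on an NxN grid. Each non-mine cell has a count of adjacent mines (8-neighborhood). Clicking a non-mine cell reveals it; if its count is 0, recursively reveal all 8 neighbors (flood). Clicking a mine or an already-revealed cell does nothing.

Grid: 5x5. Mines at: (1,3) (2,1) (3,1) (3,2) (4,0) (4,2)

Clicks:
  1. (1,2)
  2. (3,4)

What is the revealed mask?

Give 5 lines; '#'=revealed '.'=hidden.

Answer: .....
..#..
...##
...##
...##

Derivation:
Click 1 (1,2) count=2: revealed 1 new [(1,2)] -> total=1
Click 2 (3,4) count=0: revealed 6 new [(2,3) (2,4) (3,3) (3,4) (4,3) (4,4)] -> total=7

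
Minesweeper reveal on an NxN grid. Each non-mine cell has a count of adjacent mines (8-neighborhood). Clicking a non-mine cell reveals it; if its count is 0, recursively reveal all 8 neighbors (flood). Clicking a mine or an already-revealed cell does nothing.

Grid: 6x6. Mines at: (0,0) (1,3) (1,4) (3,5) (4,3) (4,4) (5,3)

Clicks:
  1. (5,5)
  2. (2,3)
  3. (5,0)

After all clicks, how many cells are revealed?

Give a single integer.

Click 1 (5,5) count=1: revealed 1 new [(5,5)] -> total=1
Click 2 (2,3) count=2: revealed 1 new [(2,3)] -> total=2
Click 3 (5,0) count=0: revealed 15 new [(1,0) (1,1) (1,2) (2,0) (2,1) (2,2) (3,0) (3,1) (3,2) (4,0) (4,1) (4,2) (5,0) (5,1) (5,2)] -> total=17

Answer: 17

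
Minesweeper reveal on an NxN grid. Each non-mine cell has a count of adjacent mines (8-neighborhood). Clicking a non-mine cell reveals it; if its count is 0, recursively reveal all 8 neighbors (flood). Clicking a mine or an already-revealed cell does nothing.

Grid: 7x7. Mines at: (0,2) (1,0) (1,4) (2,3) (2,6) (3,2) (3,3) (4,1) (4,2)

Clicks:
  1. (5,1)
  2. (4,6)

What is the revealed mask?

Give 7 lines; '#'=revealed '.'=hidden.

Answer: .......
.......
.......
....###
...####
#######
#######

Derivation:
Click 1 (5,1) count=2: revealed 1 new [(5,1)] -> total=1
Click 2 (4,6) count=0: revealed 20 new [(3,4) (3,5) (3,6) (4,3) (4,4) (4,5) (4,6) (5,0) (5,2) (5,3) (5,4) (5,5) (5,6) (6,0) (6,1) (6,2) (6,3) (6,4) (6,5) (6,6)] -> total=21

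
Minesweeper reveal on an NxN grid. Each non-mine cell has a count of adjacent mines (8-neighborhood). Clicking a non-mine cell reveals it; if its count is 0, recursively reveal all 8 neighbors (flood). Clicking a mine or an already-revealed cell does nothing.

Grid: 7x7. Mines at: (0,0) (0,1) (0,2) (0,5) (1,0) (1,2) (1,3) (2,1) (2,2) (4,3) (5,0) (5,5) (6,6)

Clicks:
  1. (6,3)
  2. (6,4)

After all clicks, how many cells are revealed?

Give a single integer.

Click 1 (6,3) count=0: revealed 8 new [(5,1) (5,2) (5,3) (5,4) (6,1) (6,2) (6,3) (6,4)] -> total=8
Click 2 (6,4) count=1: revealed 0 new [(none)] -> total=8

Answer: 8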